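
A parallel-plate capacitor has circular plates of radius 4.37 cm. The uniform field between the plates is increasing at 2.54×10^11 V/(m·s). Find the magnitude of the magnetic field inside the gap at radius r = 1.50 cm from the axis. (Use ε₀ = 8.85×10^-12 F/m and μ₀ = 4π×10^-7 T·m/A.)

Through the whole plate area (πR² = 5.999×10^-3 m²), I_d = ε₀ πR² dE/dt = 0.01349 A.
∮B·dl = μ₀ I_d,enc with I_d,enc = I_d r²/R² = 1.589×10^-3 A; so B = μ₀ I_d,enc/(2πr) = 2.12×10^-8 T.

2.12×10^-8 T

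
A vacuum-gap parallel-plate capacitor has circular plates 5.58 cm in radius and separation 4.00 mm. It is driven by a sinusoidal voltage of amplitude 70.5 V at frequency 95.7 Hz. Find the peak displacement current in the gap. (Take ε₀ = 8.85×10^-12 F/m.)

The displacement current equals the conduction current C dV/dt, which peaks at C V₀ ω.
With C = ε₀A/d = (8.85×10^-12)(9.782×10^-3)/(4.00×10^-3) = 2.164×10^-11 F and ω = 2πf = 601.3 rad/s, I_d,max = (2.164×10^-11)(70.5)(601.3) = 9.17×10^-7 A.

9.17×10^-7 A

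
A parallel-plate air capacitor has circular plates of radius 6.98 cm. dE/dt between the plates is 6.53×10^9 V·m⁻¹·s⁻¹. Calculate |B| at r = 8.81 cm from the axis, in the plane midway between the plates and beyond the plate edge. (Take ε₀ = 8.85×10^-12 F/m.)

Through the whole plate area (πR² = 0.01531 m²), I_d = ε₀ πR² dE/dt = 8.848×10^-4 A.
With r > R the enclosed displacement current is the full I_d; B = μ₀ I_d / (2πr) = 2.01×10^-9 T.

2.01×10^-9 T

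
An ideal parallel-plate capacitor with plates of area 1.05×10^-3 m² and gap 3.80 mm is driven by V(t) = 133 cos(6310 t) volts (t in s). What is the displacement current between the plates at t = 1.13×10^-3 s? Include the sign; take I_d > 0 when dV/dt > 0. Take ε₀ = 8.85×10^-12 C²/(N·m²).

-1.54×10^-6 A

C = ε₀A/d = (8.85×10^-12)(1.05×10^-3)/(3.80×10^-3) = 2.445×10^-12 F. dV/dt = V₀ω·−sin(ωt); at ωt = 7.1303 rad this factor is -0.7494.
I_d = C dV/dt = (2.445×10^-12)(133)(6310)(-0.7494) = -1.54×10^-6 A.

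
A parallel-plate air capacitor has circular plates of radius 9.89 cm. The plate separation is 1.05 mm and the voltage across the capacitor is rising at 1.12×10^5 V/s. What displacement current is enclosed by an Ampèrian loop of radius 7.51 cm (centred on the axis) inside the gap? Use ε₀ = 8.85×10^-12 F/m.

1.67×10^-5 A

dE/dt = (dV/dt)/d = 1.067×10^8 V/(m·s); I_d = ε₀(πR²)(dE/dt) = (8.85×10^-12)(0.03073)(1.067×10^8) = 2.902×10^-5 A.
Since J_d is uniform, the enclosed fraction is (r/R)² = 0.5766, giving I_d,enc = 1.67×10^-5 A.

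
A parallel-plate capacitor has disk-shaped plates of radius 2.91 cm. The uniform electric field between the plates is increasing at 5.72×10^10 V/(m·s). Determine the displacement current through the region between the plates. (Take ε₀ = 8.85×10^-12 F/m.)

1.35×10^-3 A

The displacement current is ε₀ times dΦ_E/dt = ε₀ A dE/dt = (8.85×10^-12)(2.660×10^-3)(5.72×10^10) = 1.35×10^-3 A.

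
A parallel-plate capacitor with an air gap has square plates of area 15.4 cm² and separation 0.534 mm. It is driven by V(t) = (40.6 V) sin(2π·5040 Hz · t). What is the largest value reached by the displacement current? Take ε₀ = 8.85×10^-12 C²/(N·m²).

The displacement current equals the conduction current C dV/dt, which peaks at C V₀ ω.
With C = ε₀A/d = (8.85×10^-12)(1.54×10^-3)/(5.34×10^-4) = 2.552×10^-11 F and ω = 2πf = 3.167×10^4 rad/s, I_d,max = (2.552×10^-11)(40.6)(3.167×10^4) = 3.28×10^-5 A.

3.28×10^-5 A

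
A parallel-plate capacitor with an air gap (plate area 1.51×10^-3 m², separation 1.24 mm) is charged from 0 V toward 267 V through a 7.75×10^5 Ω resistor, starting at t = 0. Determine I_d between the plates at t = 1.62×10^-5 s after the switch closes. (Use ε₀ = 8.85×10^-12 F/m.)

4.95×10^-5 A

C = ε₀A/d = (8.85×10^-12)(1.51×10^-3)/(1.24×10^-3) = 1.078×10^-11 F, so τ = RC = 8.355×10^-6 s.
The conduction current is I(t) = (V₀/R) e^(−t/τ), and the displacement current between the plates equals it.
t/τ = 1.939; I_d = (267/7.75×10^5) · e^(−1.939) = (3.445×10^-4)(0.1438) = 4.95×10^-5 A.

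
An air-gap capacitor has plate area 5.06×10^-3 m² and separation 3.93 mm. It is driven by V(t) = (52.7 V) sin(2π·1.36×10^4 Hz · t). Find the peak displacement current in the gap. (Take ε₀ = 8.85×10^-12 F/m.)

5.13×10^-5 A

C = ε₀A/d = (8.85×10^-12)(5.06×10^-3)/(3.93×10^-3) = 1.139×10^-11 F; ω = 2πf = 8.545×10^4 rad/s.
I_d = C dV/dt, so |I_d|_max = C V₀ ω = (1.139×10^-11)(52.7)(8.545×10^4) = 5.13×10^-5 A.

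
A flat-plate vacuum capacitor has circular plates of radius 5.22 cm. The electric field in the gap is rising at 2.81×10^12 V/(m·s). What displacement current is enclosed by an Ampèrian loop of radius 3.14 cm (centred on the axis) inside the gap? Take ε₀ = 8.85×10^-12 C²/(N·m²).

0.0770 A

Through the whole plate area (πR² = 8.560×10^-3 m²), I_d = ε₀ πR² dE/dt = 0.2129 A.
Through an area πr² the displacement current is I_d·(πr²/πR²) = I_d (r/R)² = 0.0770 A.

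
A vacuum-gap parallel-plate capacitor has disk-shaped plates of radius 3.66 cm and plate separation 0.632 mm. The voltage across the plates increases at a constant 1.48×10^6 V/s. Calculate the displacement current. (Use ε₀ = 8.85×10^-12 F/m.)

8.72×10^-5 A

The field between the plates is E = V/d, so dE/dt = (1.48×10^6)/(6.32×10^-4 m) = 2.342×10^9 V/(m·s).
I_d = ε₀ A (dE/dt) = (8.85×10^-12)(4.208×10^-3)(2.342×10^9) = 8.72×10^-5 A.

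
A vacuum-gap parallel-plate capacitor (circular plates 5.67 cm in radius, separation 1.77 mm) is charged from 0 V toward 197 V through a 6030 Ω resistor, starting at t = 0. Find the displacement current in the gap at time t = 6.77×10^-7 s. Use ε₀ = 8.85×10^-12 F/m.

3.54×10^-3 A

C = ε₀A/d = (8.85×10^-12)(0.01010)/(1.77×10^-3) = 5.050×10^-11 F, so τ = RC = 3.045×10^-7 s.
The conduction current is I(t) = (V₀/R) e^(−t/τ), and the displacement current between the plates equals it.
t/τ = 2.223; I_d = (197/6030) · e^(−2.223) = (0.03267)(0.1083) = 3.54×10^-3 A.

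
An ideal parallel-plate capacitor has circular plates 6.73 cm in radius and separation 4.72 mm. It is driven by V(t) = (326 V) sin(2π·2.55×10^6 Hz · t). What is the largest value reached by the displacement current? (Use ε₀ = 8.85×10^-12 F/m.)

The displacement current equals the conduction current C dV/dt, which peaks at C V₀ ω.
With C = ε₀A/d = (8.85×10^-12)(0.01423)/(4.72×10^-3) = 2.668×10^-11 F and ω = 2πf = 1.602×10^7 rad/s, I_d,max = (2.668×10^-11)(326)(1.602×10^7) = 0.139 A.

0.139 A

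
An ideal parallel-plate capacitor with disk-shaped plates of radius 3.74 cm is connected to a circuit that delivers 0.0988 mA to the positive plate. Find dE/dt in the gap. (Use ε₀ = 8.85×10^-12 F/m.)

By continuity, I_d in the gap equals the 0.0988 mA flowing in the wire.
Since I_d = ε₀ A dE/dt, dE/dt = I_d/(ε₀A) = (9.88×10^-5)/((8.85×10^-12)(4.394×10^-3)) = 2.54×10^9 V/(m·s).

2.54×10^9 V/(m·s)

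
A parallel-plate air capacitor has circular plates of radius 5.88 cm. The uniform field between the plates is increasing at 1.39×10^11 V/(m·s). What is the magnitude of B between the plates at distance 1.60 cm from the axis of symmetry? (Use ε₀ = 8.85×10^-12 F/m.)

I_d = ε₀ dΦ_E/dt = ε₀ πR² (dE/dt) = (8.85×10^-12)(0.01086)(1.39×10^11) = 0.01336 A through the full plate area.
An Ampèrian loop of radius r encloses a fraction (r/R)² of I_d. Then B·2πr = μ₀ I_d (r/R)², giving B = μ₀ I_d r/(2πR²) = 1.24×10^-8 T.

1.24×10^-8 T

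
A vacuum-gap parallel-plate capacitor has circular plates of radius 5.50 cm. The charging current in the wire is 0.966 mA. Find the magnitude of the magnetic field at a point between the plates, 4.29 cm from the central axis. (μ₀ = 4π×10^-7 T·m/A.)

2.74×10^-9 T

Between the plates the displacement current equals the wire current: I_d = 0.966 mA = 9.66×10^-4 A.
For r < R the Ampère–Maxwell law gives B(2πr) = μ₀ I_d (r²/R²), so B = μ₀ I_d r/(2πR²) = (4π×10^-7)(9.66×10^-4)(0.0429)/(2π·0.0550²) = 2.74×10^-9 T.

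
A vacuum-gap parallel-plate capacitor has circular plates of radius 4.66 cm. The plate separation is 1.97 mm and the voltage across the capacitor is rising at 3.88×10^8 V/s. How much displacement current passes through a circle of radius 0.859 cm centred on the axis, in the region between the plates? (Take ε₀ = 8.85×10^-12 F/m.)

4.04×10^-4 A

dE/dt = (dV/dt)/d = 1.970×10^11 V/(m·s); I_d = ε₀(πR²)(dE/dt) = (8.85×10^-12)(6.822×10^-3)(1.970×10^11) = 0.01189 A.
Through an area πr² the displacement current is I_d·(πr²/πR²) = I_d (r/R)² = 4.04×10^-4 A.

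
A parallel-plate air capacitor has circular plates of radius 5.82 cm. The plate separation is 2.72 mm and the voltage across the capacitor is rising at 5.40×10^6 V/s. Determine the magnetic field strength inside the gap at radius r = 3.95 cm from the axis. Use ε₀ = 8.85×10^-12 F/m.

4.36×10^-10 T

With E = V/d, dE/dt = 1.985×10^9 V/(m·s) and πR² = 0.01064 m², giving I_d = ε₀ πR² dE/dt = 1.869×10^-4 A.
For r < R the Ampère–Maxwell law gives B(2πr) = μ₀ I_d (r²/R²), so B = μ₀ I_d r/(2πR²) = (4π×10^-7)(1.869×10^-4)(0.0395)/(2π·0.0582²) = 4.36×10^-10 T.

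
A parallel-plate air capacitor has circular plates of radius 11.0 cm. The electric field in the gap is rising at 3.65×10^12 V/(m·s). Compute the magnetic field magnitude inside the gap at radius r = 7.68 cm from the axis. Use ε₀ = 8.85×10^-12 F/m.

1.56×10^-6 T

Through the whole plate area (πR² = 0.03801 m²), I_d = ε₀ πR² dE/dt = 1.228 A.
An Ampèrian loop of radius r encloses a fraction (r/R)² of I_d. Then B·2πr = μ₀ I_d (r/R)², giving B = μ₀ I_d r/(2πR²) = 1.56×10^-6 T.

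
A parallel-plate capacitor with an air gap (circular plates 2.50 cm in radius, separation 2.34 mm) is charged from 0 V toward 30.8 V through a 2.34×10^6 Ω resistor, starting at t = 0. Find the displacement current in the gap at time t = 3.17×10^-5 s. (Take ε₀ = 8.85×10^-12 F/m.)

C = ε₀A/d = (8.85×10^-12)(1.963×10^-3)/(2.34×10^-3) = 7.424×10^-12 F and τ = RC = 1.737×10^-5 s. I_d in the gap equals the RC charging current.
I_d(t) = (V₀/R) e^(−t/τ) = 1.316×10^-5 · e^(−1.825) = 2.12×10^-6 A.

2.12×10^-6 A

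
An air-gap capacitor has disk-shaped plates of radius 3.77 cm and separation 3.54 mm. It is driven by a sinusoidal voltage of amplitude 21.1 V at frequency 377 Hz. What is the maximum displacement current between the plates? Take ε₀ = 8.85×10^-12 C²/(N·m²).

5.58×10^-7 A

(dE/dt)_max = V₀ω/d = 1.412×10^7 V/(m·s); ω = 2πf = 2369 rad/s.
I_d,max = ε₀ A (dE/dt)_max = (8.85×10^-12)(4.465×10^-3)(1.412×10^7) = 5.58×10^-7 A.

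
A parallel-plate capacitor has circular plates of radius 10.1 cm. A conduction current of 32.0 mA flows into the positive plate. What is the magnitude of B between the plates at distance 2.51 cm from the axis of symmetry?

By continuity the displacement current in the gap matches the conduction current: I_d = 0.0320 A.
An Ampèrian loop of radius r encloses a fraction (r/R)² of I_d. Then B·2πr = μ₀ I_d (r/R)², giving B = μ₀ I_d r/(2πR²) = 1.57×10^-8 T.

1.57×10^-8 T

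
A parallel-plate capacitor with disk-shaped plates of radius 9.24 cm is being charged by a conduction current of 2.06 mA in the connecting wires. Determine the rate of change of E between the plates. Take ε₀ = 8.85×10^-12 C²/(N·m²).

8.68×10^9 V/(m·s)

The displacement current between the plates equals the conduction current, I_d = 2.06 mA.
Since I_d = ε₀ A dE/dt, dE/dt = I_d/(ε₀A) = (2.06×10^-3)/((8.85×10^-12)(0.02682)) = 8.68×10^9 V/(m·s).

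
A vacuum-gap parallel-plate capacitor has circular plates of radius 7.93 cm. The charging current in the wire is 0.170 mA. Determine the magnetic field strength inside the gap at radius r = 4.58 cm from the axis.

2.48×10^-10 T

Between the plates the displacement current equals the wire current: I_d = 0.170 mA = 1.70×10^-4 A.
∮B·dl = μ₀ I_d,enc with I_d,enc = I_d r²/R² = 5.671×10^-5 A; so B = μ₀ I_d,enc/(2πr) = 2.48×10^-10 T.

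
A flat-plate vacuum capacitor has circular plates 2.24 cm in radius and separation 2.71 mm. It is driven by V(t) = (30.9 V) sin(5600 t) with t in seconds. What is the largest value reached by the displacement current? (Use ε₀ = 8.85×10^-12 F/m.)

(dE/dt)_max = V₀ω/d = 6.385×10^7 V/(m·s); ω = 5600 rad/s.
I_d,max = ε₀ A (dE/dt)_max = (8.85×10^-12)(1.576×10^-3)(6.385×10^7) = 8.91×10^-7 A.

8.91×10^-7 A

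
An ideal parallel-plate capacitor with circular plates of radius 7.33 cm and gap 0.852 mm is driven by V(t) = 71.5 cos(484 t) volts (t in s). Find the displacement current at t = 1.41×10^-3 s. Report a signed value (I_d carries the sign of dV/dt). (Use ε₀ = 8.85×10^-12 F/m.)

-3.83×10^-6 A

C = ε₀A/d = (8.85×10^-12)(0.01688)/(8.52×10^-4) = 1.753×10^-10 F. dV/dt = V₀ω·−sin(ωt); at ωt = 0.68244 rad this factor is -0.6307.
I_d = C dV/dt = (1.753×10^-10)(71.5)(484)(-0.6307) = -3.83×10^-6 A.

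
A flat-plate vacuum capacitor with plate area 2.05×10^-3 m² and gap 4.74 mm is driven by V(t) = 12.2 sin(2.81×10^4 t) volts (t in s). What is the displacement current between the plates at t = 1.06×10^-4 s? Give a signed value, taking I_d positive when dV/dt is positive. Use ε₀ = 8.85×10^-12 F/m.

-1.29×10^-6 A

C = ε₀A/d = (8.85×10^-12)(2.05×10^-3)/(4.74×10^-3) = 3.828×10^-12 F. dV/dt = V₀ω·cos(ωt); at ωt = 2.9786 rad this factor is -0.9867.
I_d = C dV/dt = (3.828×10^-12)(12.2)(2.81×10^4)(-0.9867) = -1.29×10^-6 A.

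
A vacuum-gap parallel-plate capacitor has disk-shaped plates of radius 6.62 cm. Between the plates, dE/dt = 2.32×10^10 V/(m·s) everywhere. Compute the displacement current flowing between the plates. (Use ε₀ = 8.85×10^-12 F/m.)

2.83×10^-3 A

With a uniform field, Φ_E = EA, so I_d = ε₀ A dE/dt = 2.83×10^-3 A.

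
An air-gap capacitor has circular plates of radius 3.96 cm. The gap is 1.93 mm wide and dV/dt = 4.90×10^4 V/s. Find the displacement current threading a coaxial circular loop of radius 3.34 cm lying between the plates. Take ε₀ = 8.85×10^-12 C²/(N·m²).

7.87×10^-7 A

I_d = C dV/dt with C = ε₀πR²/d = 2.259×10^-11 F, so I_d = (2.259×10^-11)(4.90×10^4) = 1.107×10^-6 A.
The field is uniform, so I_d,enc = I_d (r/R)² = (1.107×10^-6)(3.34/3.96)² = 7.87×10^-7 A.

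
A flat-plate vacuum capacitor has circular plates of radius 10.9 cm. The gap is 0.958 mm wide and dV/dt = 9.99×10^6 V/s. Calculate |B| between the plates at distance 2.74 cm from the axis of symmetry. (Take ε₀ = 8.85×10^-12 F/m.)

I_d = C dV/dt with C = ε₀πR²/d = 3.449×10^-10 F, so I_d = (3.449×10^-10)(9.99×10^6) = 3.446×10^-3 A.
An Ampèrian loop of radius r encloses a fraction (r/R)² of I_d. Then B·2πr = μ₀ I_d (r/R)², giving B = μ₀ I_d r/(2πR²) = 1.59×10^-9 T.

1.59×10^-9 T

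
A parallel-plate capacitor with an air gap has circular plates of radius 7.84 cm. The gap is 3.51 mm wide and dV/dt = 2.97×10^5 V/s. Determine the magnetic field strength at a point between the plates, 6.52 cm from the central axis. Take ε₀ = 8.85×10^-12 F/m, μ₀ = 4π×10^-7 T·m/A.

3.07×10^-11 T

With E = V/d, dE/dt = 8.462×10^7 V/(m·s) and πR² = 0.01931 m², giving I_d = ε₀ πR² dE/dt = 1.446×10^-5 A.
For r < R the Ampère–Maxwell law gives B(2πr) = μ₀ I_d (r²/R²), so B = μ₀ I_d r/(2πR²) = (4π×10^-7)(1.446×10^-5)(0.0652)/(2π·0.0784²) = 3.07×10^-11 T.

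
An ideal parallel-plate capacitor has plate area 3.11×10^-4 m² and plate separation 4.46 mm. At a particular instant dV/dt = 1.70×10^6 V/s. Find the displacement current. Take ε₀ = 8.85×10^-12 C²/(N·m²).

The field between the plates is E = V/d, so dE/dt = (1.70×10^6)/(4.46×10^-3 m) = 3.812×10^8 V/(m·s).
I_d = ε₀ A (dE/dt) = (8.85×10^-12)(3.11×10^-4)(3.812×10^8) = 1.05×10^-6 A.

1.05×10^-6 A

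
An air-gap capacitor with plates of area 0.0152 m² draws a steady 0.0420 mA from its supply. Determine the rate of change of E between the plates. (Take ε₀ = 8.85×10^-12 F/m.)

The displacement current between the plates equals the conduction current, I_d = 0.0420 mA.
Then dE/dt = I_d/(ε₀A) = 3.12×10^8 V/(m·s).

3.12×10^8 V/(m·s)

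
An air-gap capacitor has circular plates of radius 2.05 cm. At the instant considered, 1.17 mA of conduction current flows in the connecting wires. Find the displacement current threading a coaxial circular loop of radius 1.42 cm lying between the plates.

No conduction current crosses the gap, so I_d there equals the 1.17×10^-3 A in the leads.
The field is uniform, so I_d,enc = I_d (r/R)² = (1.17×10^-3)(1.42/2.05)² = 5.61×10^-4 A.

5.61×10^-4 A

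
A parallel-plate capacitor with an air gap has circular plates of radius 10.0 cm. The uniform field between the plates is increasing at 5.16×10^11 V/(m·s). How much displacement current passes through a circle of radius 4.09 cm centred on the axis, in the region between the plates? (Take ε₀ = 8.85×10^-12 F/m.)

Total displacement current: I_d = ε₀(πR²)(dE/dt) = (8.85×10^-12)(0.03142)(5.16×10^11) = 0.1435 A.
Since J_d is uniform, the enclosed fraction is (r/R)² = 0.1673, giving I_d,enc = 0.0240 A.

0.0240 A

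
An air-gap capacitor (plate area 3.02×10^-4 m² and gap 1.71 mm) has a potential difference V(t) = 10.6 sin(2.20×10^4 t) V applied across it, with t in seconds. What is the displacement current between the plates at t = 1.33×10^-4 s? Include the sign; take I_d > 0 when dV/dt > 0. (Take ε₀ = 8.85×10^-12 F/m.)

-3.56×10^-7 A

dE/dt = (V₀ω/d)·cos(ωt) with ωt = 2.926 rad: (10.6)(2.20×10^4)(-0.9768)/(1.71×10^-3) = -1.332×10^8 V/(m·s).
I_d = ε₀ A dE/dt = (8.85×10^-12)(3.02×10^-4)(-1.332×10^8) = -3.56×10^-7 A.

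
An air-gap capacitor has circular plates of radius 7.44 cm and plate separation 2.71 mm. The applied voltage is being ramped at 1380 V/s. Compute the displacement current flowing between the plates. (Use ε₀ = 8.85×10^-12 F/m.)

7.84×10^-8 A

The displacement current equals the charging current C dV/dt. With C = ε₀A/d = (8.85×10^-12)(0.01739)/(2.71×10^-3) = 5.679×10^-11 F, I_d = (5.679×10^-11)(1380) = 7.84×10^-8 A.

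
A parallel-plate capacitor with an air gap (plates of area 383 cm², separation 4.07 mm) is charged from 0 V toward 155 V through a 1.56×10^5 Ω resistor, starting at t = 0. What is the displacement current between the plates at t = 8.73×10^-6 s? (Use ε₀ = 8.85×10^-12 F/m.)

C = ε₀A/d = (8.85×10^-12)(0.0383)/(4.07×10^-3) = 8.328×10^-11 F and τ = RC = 1.299×10^-5 s. I_d in the gap equals the RC charging current.
I_d(t) = (V₀/R) e^(−t/τ) = 9.936×10^-4 · e^(−0.6721) = 5.07×10^-4 A.

5.07×10^-4 A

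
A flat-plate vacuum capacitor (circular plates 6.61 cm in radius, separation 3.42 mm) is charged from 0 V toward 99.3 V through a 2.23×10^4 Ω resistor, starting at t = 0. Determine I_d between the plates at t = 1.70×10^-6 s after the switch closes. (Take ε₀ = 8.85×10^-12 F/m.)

C = ε₀A/d = (8.85×10^-12)(0.01373)/(3.42×10^-3) = 3.553×10^-11 F and τ = RC = 7.923×10^-7 s. I_d in the gap equals the RC charging current.
I_d(t) = (V₀/R) e^(−t/τ) = 4.453×10^-3 · e^(−2.146) = 5.21×10^-4 A.

5.21×10^-4 A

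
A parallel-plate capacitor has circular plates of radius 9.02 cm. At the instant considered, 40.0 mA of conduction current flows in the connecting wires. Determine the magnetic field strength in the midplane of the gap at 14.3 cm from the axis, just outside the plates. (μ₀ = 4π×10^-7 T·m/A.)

By continuity the displacement current in the gap matches the conduction current: I_d = 0.0400 A.
With r > R the enclosed displacement current is the full I_d; B = μ₀ I_d / (2πr) = 5.59×10^-8 T.

5.59×10^-8 T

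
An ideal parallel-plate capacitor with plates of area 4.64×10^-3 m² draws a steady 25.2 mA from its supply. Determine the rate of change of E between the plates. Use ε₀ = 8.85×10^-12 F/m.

6.14×10^11 V/(m·s)

Charge continuity gives I_d = I = 0.0252 A between the plates.
Inverting I_d = ε₀ A dE/dt gives dE/dt = 0.0252 / (8.85×10^-12 · 4.64×10^-3) = 6.14×10^11 V/(m·s).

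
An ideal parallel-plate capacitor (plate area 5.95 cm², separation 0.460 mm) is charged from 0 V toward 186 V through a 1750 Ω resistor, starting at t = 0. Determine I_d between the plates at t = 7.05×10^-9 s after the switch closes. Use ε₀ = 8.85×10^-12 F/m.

C = ε₀A/d = (8.85×10^-12)(5.95×10^-4)/(4.60×10^-4) = 1.145×10^-11 F and τ = RC = 2.004×10^-8 s. I_d in the gap equals the RC charging current.
I_d(t) = (V₀/R) e^(−t/τ) = 0.1063 · e^(−0.3518) = 0.0748 A.

0.0748 A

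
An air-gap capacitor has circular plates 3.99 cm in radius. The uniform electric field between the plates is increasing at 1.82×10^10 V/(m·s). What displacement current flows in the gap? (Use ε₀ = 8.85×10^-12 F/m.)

With a uniform field, Φ_E = EA, so I_d = ε₀ A dE/dt = 8.06×10^-4 A.

8.06×10^-4 A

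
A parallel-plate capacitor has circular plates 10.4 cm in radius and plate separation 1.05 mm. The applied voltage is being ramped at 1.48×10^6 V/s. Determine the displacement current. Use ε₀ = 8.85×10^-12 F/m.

The displacement current equals the charging current C dV/dt. With C = ε₀A/d = (8.85×10^-12)(0.03398)/(1.05×10^-3) = 2.864×10^-10 F, I_d = (2.864×10^-10)(1.48×10^6) = 4.24×10^-4 A.

4.24×10^-4 A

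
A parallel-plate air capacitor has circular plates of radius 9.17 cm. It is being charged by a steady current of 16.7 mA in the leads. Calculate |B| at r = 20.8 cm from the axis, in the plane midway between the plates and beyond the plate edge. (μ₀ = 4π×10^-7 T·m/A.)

1.61×10^-8 T

No conduction current crosses the gap, so I_d there equals the 0.0167 A in the leads.
With r > R the enclosed displacement current is the full I_d; B = μ₀ I_d / (2πr) = 1.61×10^-8 T.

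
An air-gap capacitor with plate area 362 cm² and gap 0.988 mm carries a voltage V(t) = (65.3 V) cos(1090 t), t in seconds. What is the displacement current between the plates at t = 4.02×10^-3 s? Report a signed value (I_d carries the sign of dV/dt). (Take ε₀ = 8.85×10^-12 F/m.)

2.18×10^-5 A

C = ε₀A/d = (8.85×10^-12)(0.0362)/(9.88×10^-4) = 3.243×10^-10 F. dV/dt = V₀ω·−sin(ωt); at ωt = 4.3818 rad this factor is 0.9459.
I_d = C dV/dt = (3.243×10^-10)(65.3)(1090)(0.9459) = 2.18×10^-5 A.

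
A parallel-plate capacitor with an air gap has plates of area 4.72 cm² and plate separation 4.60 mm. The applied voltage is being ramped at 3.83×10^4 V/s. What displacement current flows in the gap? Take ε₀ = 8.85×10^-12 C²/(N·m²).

3.48×10^-8 A

The displacement current equals the charging current C dV/dt. With C = ε₀A/d = (8.85×10^-12)(4.72×10^-4)/(4.60×10^-3) = 9.081×10^-13 F, I_d = (9.081×10^-13)(3.83×10^4) = 3.48×10^-8 A.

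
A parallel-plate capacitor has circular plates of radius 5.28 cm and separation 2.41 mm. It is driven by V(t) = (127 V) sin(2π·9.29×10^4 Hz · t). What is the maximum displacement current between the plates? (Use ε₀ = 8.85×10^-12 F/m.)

(dE/dt)_max = V₀ω/d = 3.076×10^10 V/(m·s); ω = 2πf = 5.837×10^5 rad/s.
I_d,max = ε₀ A (dE/dt)_max = (8.85×10^-12)(8.758×10^-3)(3.076×10^10) = 2.38×10^-3 A.

2.38×10^-3 A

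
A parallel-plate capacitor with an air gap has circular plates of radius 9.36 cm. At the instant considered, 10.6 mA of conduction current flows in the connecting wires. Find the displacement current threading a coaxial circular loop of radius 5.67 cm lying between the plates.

3.89×10^-3 A

Between the plates the displacement current equals the wire current: I_d = 10.6 mA = 0.0106 A.
The field is uniform, so I_d,enc = I_d (r/R)² = (0.0106)(5.67/9.36)² = 3.89×10^-3 A.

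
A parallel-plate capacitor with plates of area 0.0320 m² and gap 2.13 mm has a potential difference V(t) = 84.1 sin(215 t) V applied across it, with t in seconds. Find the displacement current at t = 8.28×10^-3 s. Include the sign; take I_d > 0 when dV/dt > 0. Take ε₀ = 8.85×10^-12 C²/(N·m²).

dE/dt = (V₀ω/d)·cos(ωt) with ωt = 1.7802 rad: (84.1)(215)(-0.2079)/(2.13×10^-3) = -1.765×10^6 V/(m·s).
I_d = ε₀ A dE/dt = (8.85×10^-12)(0.0320)(-1.765×10^6) = -5.00×10^-7 A.

-5.00×10^-7 A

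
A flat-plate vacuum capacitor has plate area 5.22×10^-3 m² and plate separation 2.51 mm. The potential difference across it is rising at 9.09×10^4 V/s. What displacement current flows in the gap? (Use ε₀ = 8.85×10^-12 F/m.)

The displacement current equals the charging current C dV/dt. With C = ε₀A/d = (8.85×10^-12)(5.22×10^-3)/(2.51×10^-3) = 1.841×10^-11 F, I_d = (1.841×10^-11)(9.09×10^4) = 1.67×10^-6 A.

1.67×10^-6 A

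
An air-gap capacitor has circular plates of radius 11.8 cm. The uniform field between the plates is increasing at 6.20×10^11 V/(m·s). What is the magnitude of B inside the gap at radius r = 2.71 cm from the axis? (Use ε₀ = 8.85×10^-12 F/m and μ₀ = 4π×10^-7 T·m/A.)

9.34×10^-8 T

I_d = ε₀ dΦ_E/dt = ε₀ πR² (dE/dt) = (8.85×10^-12)(0.04374)(6.20×10^11) = 0.2400 A through the full plate area.
For r < R the Ampère–Maxwell law gives B(2πr) = μ₀ I_d (r²/R²), so B = μ₀ I_d r/(2πR²) = (4π×10^-7)(0.2400)(0.0271)/(2π·0.118²) = 9.34×10^-8 T.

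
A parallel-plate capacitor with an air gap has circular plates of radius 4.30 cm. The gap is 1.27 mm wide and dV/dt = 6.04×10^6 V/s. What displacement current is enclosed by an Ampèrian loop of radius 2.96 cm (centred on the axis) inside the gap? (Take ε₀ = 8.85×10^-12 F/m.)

1.16×10^-4 A

I_d = C dV/dt with C = ε₀πR²/d = 4.048×10^-11 F, so I_d = (4.048×10^-11)(6.04×10^6) = 2.445×10^-4 A.
Since J_d is uniform, the enclosed fraction is (r/R)² = 0.4739, giving I_d,enc = 1.16×10^-4 A.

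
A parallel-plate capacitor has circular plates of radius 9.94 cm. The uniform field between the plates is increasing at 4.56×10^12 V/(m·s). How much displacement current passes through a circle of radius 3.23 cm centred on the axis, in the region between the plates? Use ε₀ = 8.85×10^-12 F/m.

I_d = ε₀ dΦ_E/dt = ε₀ πR² (dE/dt) = (8.85×10^-12)(0.03104)(4.56×10^12) = 1.253 A through the full plate area.
Through an area πr² the displacement current is I_d·(πr²/πR²) = I_d (r/R)² = 0.132 A.

0.132 A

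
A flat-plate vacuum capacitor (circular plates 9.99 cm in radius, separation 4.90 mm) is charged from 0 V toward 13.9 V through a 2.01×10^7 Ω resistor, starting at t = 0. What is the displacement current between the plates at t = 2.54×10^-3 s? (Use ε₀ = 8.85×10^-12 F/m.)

C = ε₀A/d = (8.85×10^-12)(0.03135)/(4.90×10^-3) = 5.662×10^-11 F, so τ = RC = 1.138×10^-3 s.
The conduction current is I(t) = (V₀/R) e^(−t/τ), and the displacement current between the plates equals it.
t/τ = 2.232; I_d = (13.9/2.01×10^7) · e^(−2.232) = (6.915×10^-7)(0.1073) = 7.42×10^-8 A.

7.42×10^-8 A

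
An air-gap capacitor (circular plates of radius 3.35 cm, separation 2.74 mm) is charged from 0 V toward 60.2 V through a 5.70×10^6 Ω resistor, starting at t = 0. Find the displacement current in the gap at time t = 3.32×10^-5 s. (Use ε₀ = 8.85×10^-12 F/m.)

With C = ε₀A/d = (8.85×10^-12)(3.526×10^-3)/(2.74×10^-3) = 1.139×10^-11 F, the time constant is τ = RC = 6.492×10^-5 s, so t/τ = 0.5114 and e^(−t/τ) = 0.5997.
I_d = I_cond = (V₀/R) e^(−t/τ) = (1.056×10^-5)(0.5997) = 6.33×10^-6 A.

6.33×10^-6 A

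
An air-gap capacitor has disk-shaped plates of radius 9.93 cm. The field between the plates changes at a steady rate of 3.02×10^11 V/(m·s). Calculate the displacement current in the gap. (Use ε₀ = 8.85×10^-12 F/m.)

0.0828 A

I_d = ε₀ A (dE/dt) = (8.85×10^-12)(0.03098 m²)(3.02×10^11) = 0.0828 A.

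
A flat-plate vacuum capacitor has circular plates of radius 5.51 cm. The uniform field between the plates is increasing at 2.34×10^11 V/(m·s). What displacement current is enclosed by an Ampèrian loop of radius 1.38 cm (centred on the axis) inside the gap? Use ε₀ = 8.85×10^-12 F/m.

Total displacement current: I_d = ε₀(πR²)(dE/dt) = (8.85×10^-12)(9.538×10^-3)(2.34×10^11) = 0.01975 A.
Since J_d is uniform, the enclosed fraction is (r/R)² = 0.06273, giving I_d,enc = 1.24×10^-3 A.

1.24×10^-3 A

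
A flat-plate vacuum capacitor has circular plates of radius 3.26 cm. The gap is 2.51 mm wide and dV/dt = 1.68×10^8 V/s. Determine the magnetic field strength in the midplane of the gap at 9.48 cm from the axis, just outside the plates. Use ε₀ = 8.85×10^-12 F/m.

4.17×10^-9 T

With E = V/d, dE/dt = 6.693×10^10 V/(m·s) and πR² = 3.339×10^-3 m², giving I_d = ε₀ πR² dE/dt = 1.978×10^-3 A.
Outside the plates the loop encloses all of I_d, so B·2πr = μ₀ I_d and B = 4.17×10^-9 T.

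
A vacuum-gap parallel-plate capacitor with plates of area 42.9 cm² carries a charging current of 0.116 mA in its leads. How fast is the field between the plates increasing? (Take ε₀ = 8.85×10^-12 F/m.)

Charge continuity gives I_d = I = 1.16×10^-4 A between the plates.
Then dE/dt = I_d/(ε₀A) = 3.06×10^9 V/(m·s).

3.06×10^9 V/(m·s)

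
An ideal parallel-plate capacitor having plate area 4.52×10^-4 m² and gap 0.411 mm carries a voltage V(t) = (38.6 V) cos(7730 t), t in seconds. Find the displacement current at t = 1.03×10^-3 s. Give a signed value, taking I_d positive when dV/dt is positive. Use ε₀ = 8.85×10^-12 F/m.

dE/dt = (V₀ω/d)·−sin(ωt) with ωt = 7.9619 rad: (38.6)(7730)(-0.9942)/(4.11×10^-4) = -7.218×10^8 V/(m·s).
I_d = ε₀ A dE/dt = (8.85×10^-12)(4.52×10^-4)(-7.218×10^8) = -2.89×10^-6 A.

-2.89×10^-6 A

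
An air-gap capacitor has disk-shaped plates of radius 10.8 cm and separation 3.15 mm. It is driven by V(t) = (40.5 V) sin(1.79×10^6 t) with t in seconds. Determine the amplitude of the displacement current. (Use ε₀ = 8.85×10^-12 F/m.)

The displacement current equals the conduction current C dV/dt, which peaks at C V₀ ω.
With C = ε₀A/d = (8.85×10^-12)(0.03664)/(3.15×10^-3) = 1.029×10^-10 F and ω = 1.79×10^6 rad/s, I_d,max = (1.029×10^-10)(40.5)(1.79×10^6) = 7.46×10^-3 A.

7.46×10^-3 A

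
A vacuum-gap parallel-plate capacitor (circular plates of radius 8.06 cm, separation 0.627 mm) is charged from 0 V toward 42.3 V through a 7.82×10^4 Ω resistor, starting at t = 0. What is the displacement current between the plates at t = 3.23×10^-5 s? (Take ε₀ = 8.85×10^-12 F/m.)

1.29×10^-4 A

With C = ε₀A/d = (8.85×10^-12)(0.02041)/(6.27×10^-4) = 2.881×10^-10 F, the time constant is τ = RC = 2.253×10^-5 s, so t/τ = 1.434 and e^(−t/τ) = 0.2384.
I_d = I_cond = (V₀/R) e^(−t/τ) = (5.409×10^-4)(0.2384) = 1.29×10^-4 A.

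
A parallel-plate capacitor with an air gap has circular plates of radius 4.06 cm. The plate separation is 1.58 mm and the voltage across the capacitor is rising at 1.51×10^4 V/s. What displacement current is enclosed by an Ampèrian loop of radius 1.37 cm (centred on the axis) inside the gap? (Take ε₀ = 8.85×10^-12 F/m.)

4.99×10^-8 A

dE/dt = (dV/dt)/d = 9.557×10^6 V/(m·s); I_d = ε₀(πR²)(dE/dt) = (8.85×10^-12)(5.178×10^-3)(9.557×10^6) = 4.380×10^-7 A.
The field is uniform, so I_d,enc = I_d (r/R)² = (4.380×10^-7)(1.37/4.06)² = 4.99×10^-8 A.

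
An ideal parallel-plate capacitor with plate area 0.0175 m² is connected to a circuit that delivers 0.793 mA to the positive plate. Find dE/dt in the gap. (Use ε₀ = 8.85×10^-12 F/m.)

5.12×10^9 V/(m·s)

Charge continuity gives I_d = I = 7.93×10^-4 A between the plates.
Then dE/dt = I_d/(ε₀A) = 5.12×10^9 V/(m·s).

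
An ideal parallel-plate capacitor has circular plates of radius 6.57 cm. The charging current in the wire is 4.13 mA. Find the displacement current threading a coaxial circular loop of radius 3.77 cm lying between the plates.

1.36×10^-3 A

By continuity the displacement current in the gap matches the conduction current: I_d = 4.13×10^-3 A.
Through an area πr² the displacement current is I_d·(πr²/πR²) = I_d (r/R)² = 1.36×10^-3 A.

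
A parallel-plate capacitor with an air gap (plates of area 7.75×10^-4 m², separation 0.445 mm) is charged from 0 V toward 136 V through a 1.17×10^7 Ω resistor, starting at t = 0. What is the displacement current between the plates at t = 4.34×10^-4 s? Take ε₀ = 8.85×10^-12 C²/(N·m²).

C = ε₀A/d = (8.85×10^-12)(7.75×10^-4)/(4.45×10^-4) = 1.541×10^-11 F, so τ = RC = 1.803×10^-4 s.
The conduction current is I(t) = (V₀/R) e^(−t/τ), and the displacement current between the plates equals it.
t/τ = 2.407; I_d = (136/1.17×10^7) · e^(−2.407) = (1.162×10^-5)(0.09009) = 1.05×10^-6 A.

1.05×10^-6 A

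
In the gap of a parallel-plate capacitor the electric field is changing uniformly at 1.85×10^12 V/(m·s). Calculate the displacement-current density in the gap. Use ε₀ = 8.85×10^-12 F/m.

16.4 A/m²

J_d = ε₀ ∂E/∂t, so J_d = 16.4 A/m².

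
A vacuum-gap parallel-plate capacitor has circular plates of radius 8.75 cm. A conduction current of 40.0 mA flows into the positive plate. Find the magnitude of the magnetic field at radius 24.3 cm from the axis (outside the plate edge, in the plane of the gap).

3.29×10^-8 T

By continuity the displacement current in the gap matches the conduction current: I_d = 0.0400 A.
With r > R the enclosed displacement current is the full I_d; B = μ₀ I_d / (2πr) = 3.29×10^-8 T.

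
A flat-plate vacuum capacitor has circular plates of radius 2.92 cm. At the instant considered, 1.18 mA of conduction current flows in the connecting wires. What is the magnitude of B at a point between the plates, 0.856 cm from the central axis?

2.37×10^-9 T

By continuity the displacement current in the gap matches the conduction current: I_d = 1.18×10^-3 A.
For r < R the Ampère–Maxwell law gives B(2πr) = μ₀ I_d (r²/R²), so B = μ₀ I_d r/(2πR²) = (4π×10^-7)(1.18×10^-3)(8.56×10^-3)/(2π·0.0292²) = 2.37×10^-9 T.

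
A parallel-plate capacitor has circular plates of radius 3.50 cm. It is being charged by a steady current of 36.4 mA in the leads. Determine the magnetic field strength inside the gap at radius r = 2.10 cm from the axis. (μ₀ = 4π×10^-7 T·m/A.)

No conduction current crosses the gap, so I_d there equals the 0.0364 A in the leads.
An Ampèrian loop of radius r encloses a fraction (r/R)² of I_d. Then B·2πr = μ₀ I_d (r/R)², giving B = μ₀ I_d r/(2πR²) = 1.25×10^-7 T.

1.25×10^-7 T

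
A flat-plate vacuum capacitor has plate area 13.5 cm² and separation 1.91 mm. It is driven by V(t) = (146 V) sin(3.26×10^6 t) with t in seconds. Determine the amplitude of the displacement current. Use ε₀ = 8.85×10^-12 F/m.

C = ε₀A/d = (8.85×10^-12)(1.35×10^-3)/(1.91×10^-3) = 6.255×10^-12 F; ω = 3.26×10^6 rad/s.
I_d = C dV/dt, so |I_d|_max = C V₀ ω = (6.255×10^-12)(146)(3.26×10^6) = 2.98×10^-3 A.

2.98×10^-3 A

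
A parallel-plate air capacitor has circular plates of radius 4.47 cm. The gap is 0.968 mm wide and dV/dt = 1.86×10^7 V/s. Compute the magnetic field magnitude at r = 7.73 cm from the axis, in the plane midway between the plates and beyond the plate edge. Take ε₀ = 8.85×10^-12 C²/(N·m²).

2.76×10^-9 T

With E = V/d, dE/dt = 1.921×10^10 V/(m·s) and πR² = 6.277×10^-3 m², giving I_d = ε₀ πR² dE/dt = 1.067×10^-3 A.
For r ≥ R the full I_d is enclosed: B = μ₀ I_d/(2πr) = (4π×10^-7)(1.067×10^-3)/(2π·0.0773) = 2.76×10^-9 T.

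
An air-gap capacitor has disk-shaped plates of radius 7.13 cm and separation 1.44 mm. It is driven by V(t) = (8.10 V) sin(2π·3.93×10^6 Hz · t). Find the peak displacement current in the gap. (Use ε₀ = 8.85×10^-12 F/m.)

0.0196 A

C = ε₀A/d = (8.85×10^-12)(0.01597)/(1.44×10^-3) = 9.815×10^-11 F; ω = 2πf = 2.469×10^7 rad/s.
I_d = C dV/dt, so |I_d|_max = C V₀ ω = (9.815×10^-11)(8.10)(2.469×10^7) = 0.0196 A.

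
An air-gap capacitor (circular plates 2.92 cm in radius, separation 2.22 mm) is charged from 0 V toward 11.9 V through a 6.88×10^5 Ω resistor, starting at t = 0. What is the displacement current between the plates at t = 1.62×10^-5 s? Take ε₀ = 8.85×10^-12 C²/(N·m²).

With C = ε₀A/d = (8.85×10^-12)(2.679×10^-3)/(2.22×10^-3) = 1.068×10^-11 F, the time constant is τ = RC = 7.348×10^-6 s, so t/τ = 2.205 and e^(−t/τ) = 0.1103.
I_d = I_cond = (V₀/R) e^(−t/τ) = (1.730×10^-5)(0.1103) = 1.91×10^-6 A.

1.91×10^-6 A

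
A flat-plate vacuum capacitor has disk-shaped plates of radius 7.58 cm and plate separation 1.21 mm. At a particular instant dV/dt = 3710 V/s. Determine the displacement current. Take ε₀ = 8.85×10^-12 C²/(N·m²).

4.90×10^-7 A

The displacement current equals the charging current C dV/dt. With C = ε₀A/d = (8.85×10^-12)(0.01805)/(1.21×10^-3) = 1.320×10^-10 F, I_d = (1.320×10^-10)(3710) = 4.90×10^-7 A.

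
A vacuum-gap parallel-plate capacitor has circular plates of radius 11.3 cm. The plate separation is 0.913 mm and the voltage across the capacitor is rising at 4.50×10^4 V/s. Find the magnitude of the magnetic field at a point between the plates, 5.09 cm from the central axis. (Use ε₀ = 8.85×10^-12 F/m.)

I_d = C dV/dt with C = ε₀πR²/d = 3.888×10^-10 F, so I_d = (3.888×10^-10)(4.50×10^4) = 1.750×10^-5 A.
∮B·dl = μ₀ I_d,enc with I_d,enc = I_d r²/R² = 3.551×10^-6 A; so B = μ₀ I_d,enc/(2πr) = 1.40×10^-11 T.

1.40×10^-11 T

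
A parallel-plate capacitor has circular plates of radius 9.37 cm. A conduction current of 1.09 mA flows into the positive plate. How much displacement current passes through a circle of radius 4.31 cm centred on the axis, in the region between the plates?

No conduction current crosses the gap, so I_d there equals the 1.09×10^-3 A in the leads.
Through an area πr² the displacement current is I_d·(πr²/πR²) = I_d (r/R)² = 2.31×10^-4 A.

2.31×10^-4 A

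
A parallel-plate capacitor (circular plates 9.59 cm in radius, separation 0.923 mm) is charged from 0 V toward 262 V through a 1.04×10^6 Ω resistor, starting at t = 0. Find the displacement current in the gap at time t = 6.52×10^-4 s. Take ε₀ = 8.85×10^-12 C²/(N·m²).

2.62×10^-5 A

C = ε₀A/d = (8.85×10^-12)(0.02889)/(9.23×10^-4) = 2.770×10^-10 F and τ = RC = 2.881×10^-4 s. I_d in the gap equals the RC charging current.
I_d(t) = (V₀/R) e^(−t/τ) = 2.519×10^-4 · e^(−2.263) = 2.62×10^-5 A.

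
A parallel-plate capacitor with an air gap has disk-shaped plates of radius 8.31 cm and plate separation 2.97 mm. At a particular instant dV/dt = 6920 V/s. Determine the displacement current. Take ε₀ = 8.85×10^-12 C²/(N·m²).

4.47×10^-7 A

The field between the plates is E = V/d, so dE/dt = (6920)/(2.97×10^-3 m) = 2.330×10^6 V/(m·s).
I_d = ε₀ A (dE/dt) = (8.85×10^-12)(0.02169)(2.330×10^6) = 4.47×10^-7 A.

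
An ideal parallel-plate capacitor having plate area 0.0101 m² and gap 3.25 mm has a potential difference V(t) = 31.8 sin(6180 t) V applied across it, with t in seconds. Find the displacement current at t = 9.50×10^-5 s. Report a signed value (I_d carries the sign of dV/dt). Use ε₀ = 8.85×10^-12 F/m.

4.50×10^-6 A

C = ε₀A/d = (8.85×10^-12)(0.0101)/(3.25×10^-3) = 2.750×10^-11 F. dV/dt = V₀ω·cos(ωt); at ωt = 0.5871 rad this factor is 0.8326.
I_d = C dV/dt = (2.750×10^-11)(31.8)(6180)(0.8326) = 4.50×10^-6 A.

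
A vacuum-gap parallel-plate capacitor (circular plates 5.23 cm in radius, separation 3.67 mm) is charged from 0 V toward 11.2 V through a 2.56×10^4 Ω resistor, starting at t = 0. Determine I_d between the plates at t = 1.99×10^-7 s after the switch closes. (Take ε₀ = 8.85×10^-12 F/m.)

With C = ε₀A/d = (8.85×10^-12)(8.593×10^-3)/(3.67×10^-3) = 2.072×10^-11 F, the time constant is τ = RC = 5.304×10^-7 s, so t/τ = 0.3752 and e^(−t/τ) = 0.6872.
I_d = I_cond = (V₀/R) e^(−t/τ) = (4.375×10^-4)(0.6872) = 3.01×10^-4 A.

3.01×10^-4 A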